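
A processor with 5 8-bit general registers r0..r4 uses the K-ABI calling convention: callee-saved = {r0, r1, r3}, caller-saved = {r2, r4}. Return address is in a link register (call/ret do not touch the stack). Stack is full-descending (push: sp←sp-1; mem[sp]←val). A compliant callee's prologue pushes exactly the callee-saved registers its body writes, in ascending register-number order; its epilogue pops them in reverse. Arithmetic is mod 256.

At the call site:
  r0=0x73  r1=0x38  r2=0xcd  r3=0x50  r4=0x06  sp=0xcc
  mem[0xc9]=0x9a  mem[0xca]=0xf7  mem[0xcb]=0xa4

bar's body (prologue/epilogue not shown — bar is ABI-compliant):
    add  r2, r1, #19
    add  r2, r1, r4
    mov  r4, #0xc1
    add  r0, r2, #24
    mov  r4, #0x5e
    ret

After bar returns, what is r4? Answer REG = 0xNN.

prologue: push r0 → mem[0xcb]=0x73, sp=0xcb
body[0] add  r2, r1, #19 → r2=0x4b
body[1] add  r2, r1, r4 → r2=0x3e
body[2] mov  r4, #0xc1 → r4=0xc1
body[3] add  r0, r2, #24 → r0=0x56
body[4] mov  r4, #0x5e → r4=0x5e
epilogue: pop r0=0x73, sp=0xcc
r4 is caller-saved → body value

REG = 0x5e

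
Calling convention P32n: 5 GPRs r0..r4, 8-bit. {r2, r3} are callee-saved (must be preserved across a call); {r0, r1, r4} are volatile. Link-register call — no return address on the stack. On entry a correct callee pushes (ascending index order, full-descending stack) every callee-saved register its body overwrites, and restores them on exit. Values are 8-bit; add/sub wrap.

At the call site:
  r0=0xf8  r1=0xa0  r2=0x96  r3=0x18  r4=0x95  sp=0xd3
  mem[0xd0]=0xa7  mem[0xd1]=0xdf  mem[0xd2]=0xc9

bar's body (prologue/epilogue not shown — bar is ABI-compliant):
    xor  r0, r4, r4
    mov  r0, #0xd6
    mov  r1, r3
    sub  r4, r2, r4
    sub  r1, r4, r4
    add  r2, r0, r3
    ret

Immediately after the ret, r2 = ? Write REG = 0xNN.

REG = 0x96

prologue: push r2 → mem[0xd2]=0x96, sp=0xd2
body[0] xor  r0, r4, r4 → r0=0x00
body[1] mov  r0, #0xd6 → r0=0xd6
body[2] mov  r1, r3 → r1=0x18
body[3] sub  r4, r2, r4 → r4=0x01
body[4] sub  r1, r4, r4 → r1=0x00
body[5] add  r2, r0, r3 → r2=0xee
epilogue: pop r2=0x96, sp=0xd3
r2 is callee-saved → restored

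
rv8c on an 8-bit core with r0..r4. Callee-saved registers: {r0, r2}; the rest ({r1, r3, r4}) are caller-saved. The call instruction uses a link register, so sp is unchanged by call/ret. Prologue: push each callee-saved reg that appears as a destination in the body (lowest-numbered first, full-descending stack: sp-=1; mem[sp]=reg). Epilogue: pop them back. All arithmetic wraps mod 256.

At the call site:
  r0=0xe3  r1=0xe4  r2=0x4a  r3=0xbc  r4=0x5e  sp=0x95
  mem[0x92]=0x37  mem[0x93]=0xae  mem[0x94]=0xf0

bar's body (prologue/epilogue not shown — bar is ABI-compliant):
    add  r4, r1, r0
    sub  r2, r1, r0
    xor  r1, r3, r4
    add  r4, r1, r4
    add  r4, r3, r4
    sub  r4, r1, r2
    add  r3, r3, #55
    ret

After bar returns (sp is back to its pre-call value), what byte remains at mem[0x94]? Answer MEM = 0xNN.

MEM = 0x4a

prologue: push r2 → mem[0x94]=0x4a, sp=0x94
body[0] add  r4, r1, r0 → r4=0xc7
body[1] sub  r2, r1, r0 → r2=0x01
body[2] xor  r1, r3, r4 → r1=0x7b
body[3] add  r4, r1, r4 → r4=0x42
body[4] add  r4, r3, r4 → r4=0xfe
body[5] sub  r4, r1, r2 → r4=0x7a
body[6] add  r3, r3, #55 → r3=0xf3
epilogue: pop r2=0x4a, sp=0x95
prologue pushed ['r2'] at ['0x94']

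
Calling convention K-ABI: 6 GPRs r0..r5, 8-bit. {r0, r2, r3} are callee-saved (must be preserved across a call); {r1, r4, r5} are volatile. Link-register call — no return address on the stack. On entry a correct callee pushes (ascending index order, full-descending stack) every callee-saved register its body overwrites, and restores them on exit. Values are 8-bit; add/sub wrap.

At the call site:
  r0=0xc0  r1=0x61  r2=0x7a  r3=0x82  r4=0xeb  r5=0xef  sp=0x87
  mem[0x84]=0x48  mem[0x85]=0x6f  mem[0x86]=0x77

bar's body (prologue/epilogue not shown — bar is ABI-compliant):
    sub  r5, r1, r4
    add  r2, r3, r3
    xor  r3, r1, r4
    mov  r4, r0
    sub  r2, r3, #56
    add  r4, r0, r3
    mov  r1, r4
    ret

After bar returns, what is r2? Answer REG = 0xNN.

REG = 0x7a

prologue: push r2 -> mem[0x86]=0x7a, sp=0x86
prologue: push r3 -> mem[0x85]=0x82, sp=0x85
body[0] sub  r5, r1, r4 -> r5=0x76
body[1] add  r2, r3, r3 -> r2=0x04
body[2] xor  r3, r1, r4 -> r3=0x8a
body[3] mov  r4, r0 -> r4=0xc0
body[4] sub  r2, r3, #56 -> r2=0x52
body[5] add  r4, r0, r3 -> r4=0x4a
body[6] mov  r1, r4 -> r1=0x4a
epilogue: pop r3=0x82, sp=0x86
epilogue: pop r2=0x7a, sp=0x87
r2 is callee-saved -> restored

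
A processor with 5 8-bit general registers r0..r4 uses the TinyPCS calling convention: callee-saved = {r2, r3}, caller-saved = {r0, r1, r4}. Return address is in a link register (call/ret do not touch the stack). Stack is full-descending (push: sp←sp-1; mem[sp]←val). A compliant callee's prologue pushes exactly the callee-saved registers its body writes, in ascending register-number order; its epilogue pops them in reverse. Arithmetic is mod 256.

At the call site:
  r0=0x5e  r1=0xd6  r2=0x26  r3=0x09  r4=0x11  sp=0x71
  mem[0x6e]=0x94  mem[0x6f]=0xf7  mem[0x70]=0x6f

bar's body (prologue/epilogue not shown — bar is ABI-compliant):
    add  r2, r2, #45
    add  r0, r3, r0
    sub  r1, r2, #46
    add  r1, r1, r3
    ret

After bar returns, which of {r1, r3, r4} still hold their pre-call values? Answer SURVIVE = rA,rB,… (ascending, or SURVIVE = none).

prologue: push r2 → mem[0x70]=0x26, sp=0x70
body[0] add  r2, r2, #45 → r2=0x53
body[1] add  r0, r3, r0 → r0=0x67
body[2] sub  r1, r2, #46 → r1=0x25
body[3] add  r1, r1, r3 → r1=0x2e
epilogue: pop r2=0x26, sp=0x71
r1: caller-saved, written=True
r3: callee-saved, written=False
r4: caller-saved, written=False

SURVIVE = r3,r4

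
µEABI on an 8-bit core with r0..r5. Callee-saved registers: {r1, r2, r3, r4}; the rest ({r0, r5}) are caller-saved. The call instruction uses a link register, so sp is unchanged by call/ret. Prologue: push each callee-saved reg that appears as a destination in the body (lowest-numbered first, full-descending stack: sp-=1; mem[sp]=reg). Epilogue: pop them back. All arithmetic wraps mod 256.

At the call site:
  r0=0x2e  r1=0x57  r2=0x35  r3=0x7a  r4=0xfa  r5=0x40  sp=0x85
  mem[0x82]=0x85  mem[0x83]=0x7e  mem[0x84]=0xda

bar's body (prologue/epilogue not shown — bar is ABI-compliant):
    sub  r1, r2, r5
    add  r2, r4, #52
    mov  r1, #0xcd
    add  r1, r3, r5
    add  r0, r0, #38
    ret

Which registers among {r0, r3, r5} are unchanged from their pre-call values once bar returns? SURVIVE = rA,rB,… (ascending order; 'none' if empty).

SURVIVE = r3,r5

prologue: push r1 -> mem[0x84]=0x57, sp=0x84
prologue: push r2 -> mem[0x83]=0x35, sp=0x83
body[0] sub  r1, r2, r5 -> r1=0xf5
body[1] add  r2, r4, #52 -> r2=0x2e
body[2] mov  r1, #0xcd -> r1=0xcd
body[3] add  r1, r3, r5 -> r1=0xba
body[4] add  r0, r0, #38 -> r0=0x54
epilogue: pop r2=0x35, sp=0x84
epilogue: pop r1=0x57, sp=0x85
r0: caller-saved, written=True
r3: callee-saved, written=False
r5: caller-saved, written=False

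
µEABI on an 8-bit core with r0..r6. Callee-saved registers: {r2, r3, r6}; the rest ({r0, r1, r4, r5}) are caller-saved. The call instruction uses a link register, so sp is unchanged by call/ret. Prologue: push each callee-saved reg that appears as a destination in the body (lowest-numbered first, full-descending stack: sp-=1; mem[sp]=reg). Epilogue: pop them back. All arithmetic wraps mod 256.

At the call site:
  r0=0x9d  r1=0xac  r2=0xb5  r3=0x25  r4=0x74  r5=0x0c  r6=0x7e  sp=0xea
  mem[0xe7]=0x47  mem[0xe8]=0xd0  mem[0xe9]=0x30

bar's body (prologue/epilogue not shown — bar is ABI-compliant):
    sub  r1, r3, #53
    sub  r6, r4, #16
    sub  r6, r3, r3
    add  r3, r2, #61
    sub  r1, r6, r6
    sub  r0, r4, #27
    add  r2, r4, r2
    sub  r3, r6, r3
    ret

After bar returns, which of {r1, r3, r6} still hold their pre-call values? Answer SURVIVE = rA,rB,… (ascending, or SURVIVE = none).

prologue: push r2 -> mem[0xe9]=0xb5, sp=0xe9
prologue: push r3 -> mem[0xe8]=0x25, sp=0xe8
prologue: push r6 -> mem[0xe7]=0x7e, sp=0xe7
body[0] sub  r1, r3, #53 -> r1=0xf0
body[1] sub  r6, r4, #16 -> r6=0x64
body[2] sub  r6, r3, r3 -> r6=0x00
body[3] add  r3, r2, #61 -> r3=0xf2
body[4] sub  r1, r6, r6 -> r1=0x00
body[5] sub  r0, r4, #27 -> r0=0x59
body[6] add  r2, r4, r2 -> r2=0x29
body[7] sub  r3, r6, r3 -> r3=0x0e
epilogue: pop r6=0x7e, sp=0xe8
epilogue: pop r3=0x25, sp=0xe9
epilogue: pop r2=0xb5, sp=0xea
r1: caller-saved, written=True
r3: callee-saved, written=True
r6: callee-saved, written=True

SURVIVE = r3,r6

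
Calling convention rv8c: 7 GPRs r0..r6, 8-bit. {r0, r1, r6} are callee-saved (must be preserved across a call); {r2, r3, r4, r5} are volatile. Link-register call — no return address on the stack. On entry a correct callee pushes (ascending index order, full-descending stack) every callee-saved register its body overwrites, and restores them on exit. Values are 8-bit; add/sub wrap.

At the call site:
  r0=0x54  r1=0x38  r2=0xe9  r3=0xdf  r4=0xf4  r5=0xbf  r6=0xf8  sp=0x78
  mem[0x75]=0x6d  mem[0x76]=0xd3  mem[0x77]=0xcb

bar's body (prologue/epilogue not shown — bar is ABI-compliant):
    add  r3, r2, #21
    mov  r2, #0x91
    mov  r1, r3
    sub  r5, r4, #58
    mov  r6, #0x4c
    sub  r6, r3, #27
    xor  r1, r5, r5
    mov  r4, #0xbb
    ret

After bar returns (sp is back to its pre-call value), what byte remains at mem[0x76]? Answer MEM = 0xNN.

MEM = 0xf8

prologue: push r1 → mem[0x77]=0x38, sp=0x77
prologue: push r6 → mem[0x76]=0xf8, sp=0x76
body[0] add  r3, r2, #21 → r3=0xfe
body[1] mov  r2, #0x91 → r2=0x91
body[2] mov  r1, r3 → r1=0xfe
body[3] sub  r5, r4, #58 → r5=0xba
body[4] mov  r6, #0x4c → r6=0x4c
body[5] sub  r6, r3, #27 → r6=0xe3
body[6] xor  r1, r5, r5 → r1=0x00
body[7] mov  r4, #0xbb → r4=0xbb
epilogue: pop r6=0xf8, sp=0x77
epilogue: pop r1=0x38, sp=0x78
prologue pushed ['r1', 'r6'] at ['0x77', '0x76']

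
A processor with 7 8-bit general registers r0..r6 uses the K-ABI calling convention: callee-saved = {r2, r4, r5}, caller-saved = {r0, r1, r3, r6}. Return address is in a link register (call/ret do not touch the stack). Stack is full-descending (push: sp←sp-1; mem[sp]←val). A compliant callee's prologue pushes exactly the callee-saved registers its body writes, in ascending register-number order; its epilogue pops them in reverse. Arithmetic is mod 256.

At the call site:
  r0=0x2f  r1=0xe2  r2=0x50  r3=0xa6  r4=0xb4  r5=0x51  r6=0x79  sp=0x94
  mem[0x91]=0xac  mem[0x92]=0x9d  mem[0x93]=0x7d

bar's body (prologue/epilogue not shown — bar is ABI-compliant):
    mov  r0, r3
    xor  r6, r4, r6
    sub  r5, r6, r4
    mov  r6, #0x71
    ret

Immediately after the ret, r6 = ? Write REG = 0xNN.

REG = 0x71

prologue: push r5 → mem[0x93]=0x51, sp=0x93
body[0] mov  r0, r3 → r0=0xa6
body[1] xor  r6, r4, r6 → r6=0xcd
body[2] sub  r5, r6, r4 → r5=0x19
body[3] mov  r6, #0x71 → r6=0x71
epilogue: pop r5=0x51, sp=0x94
r6 is caller-saved → body value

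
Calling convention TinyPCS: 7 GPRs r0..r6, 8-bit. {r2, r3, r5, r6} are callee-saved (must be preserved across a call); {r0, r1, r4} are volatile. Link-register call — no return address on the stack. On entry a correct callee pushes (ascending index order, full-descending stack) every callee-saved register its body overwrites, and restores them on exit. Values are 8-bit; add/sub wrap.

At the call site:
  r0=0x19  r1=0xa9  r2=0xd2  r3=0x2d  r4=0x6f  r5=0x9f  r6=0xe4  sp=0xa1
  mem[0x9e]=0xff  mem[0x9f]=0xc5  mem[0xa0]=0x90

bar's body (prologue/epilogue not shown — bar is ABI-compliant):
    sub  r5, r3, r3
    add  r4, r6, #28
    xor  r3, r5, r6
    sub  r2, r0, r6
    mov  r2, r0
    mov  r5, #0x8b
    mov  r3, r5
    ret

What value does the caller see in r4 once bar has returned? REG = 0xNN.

REG = 0x00

prologue: push r2 → mem[0xa0]=0xd2, sp=0xa0
prologue: push r3 → mem[0x9f]=0x2d, sp=0x9f
prologue: push r5 → mem[0x9e]=0x9f, sp=0x9e
body[0] sub  r5, r3, r3 → r5=0x00
body[1] add  r4, r6, #28 → r4=0x00
body[2] xor  r3, r5, r6 → r3=0xe4
body[3] sub  r2, r0, r6 → r2=0x35
body[4] mov  r2, r0 → r2=0x19
body[5] mov  r5, #0x8b → r5=0x8b
body[6] mov  r3, r5 → r3=0x8b
epilogue: pop r5=0x9f, sp=0x9f
epilogue: pop r3=0x2d, sp=0xa0
epilogue: pop r2=0xd2, sp=0xa1
r4 is caller-saved → body value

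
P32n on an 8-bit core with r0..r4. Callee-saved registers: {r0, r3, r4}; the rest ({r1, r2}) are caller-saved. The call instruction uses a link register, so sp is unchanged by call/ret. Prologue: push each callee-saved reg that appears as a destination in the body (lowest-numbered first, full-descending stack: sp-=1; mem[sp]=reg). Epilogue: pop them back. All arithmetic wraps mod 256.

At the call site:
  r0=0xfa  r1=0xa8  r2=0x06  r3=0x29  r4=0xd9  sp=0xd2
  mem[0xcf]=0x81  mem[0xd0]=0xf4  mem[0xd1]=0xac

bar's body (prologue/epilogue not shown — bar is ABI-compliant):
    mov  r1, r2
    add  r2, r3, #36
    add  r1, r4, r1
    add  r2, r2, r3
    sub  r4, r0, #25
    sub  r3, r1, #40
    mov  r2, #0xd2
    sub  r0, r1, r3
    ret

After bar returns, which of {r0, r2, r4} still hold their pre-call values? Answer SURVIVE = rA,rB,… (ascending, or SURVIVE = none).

SURVIVE = r0,r4

prologue: push r0 -> mem[0xd1]=0xfa, sp=0xd1
prologue: push r3 -> mem[0xd0]=0x29, sp=0xd0
prologue: push r4 -> mem[0xcf]=0xd9, sp=0xcf
body[0] mov  r1, r2 -> r1=0x06
body[1] add  r2, r3, #36 -> r2=0x4d
body[2] add  r1, r4, r1 -> r1=0xdf
body[3] add  r2, r2, r3 -> r2=0x76
body[4] sub  r4, r0, #25 -> r4=0xe1
body[5] sub  r3, r1, #40 -> r3=0xb7
body[6] mov  r2, #0xd2 -> r2=0xd2
body[7] sub  r0, r1, r3 -> r0=0x28
epilogue: pop r4=0xd9, sp=0xd0
epilogue: pop r3=0x29, sp=0xd1
epilogue: pop r0=0xfa, sp=0xd2
r0: callee-saved, written=True
r2: caller-saved, written=True
r4: callee-saved, written=True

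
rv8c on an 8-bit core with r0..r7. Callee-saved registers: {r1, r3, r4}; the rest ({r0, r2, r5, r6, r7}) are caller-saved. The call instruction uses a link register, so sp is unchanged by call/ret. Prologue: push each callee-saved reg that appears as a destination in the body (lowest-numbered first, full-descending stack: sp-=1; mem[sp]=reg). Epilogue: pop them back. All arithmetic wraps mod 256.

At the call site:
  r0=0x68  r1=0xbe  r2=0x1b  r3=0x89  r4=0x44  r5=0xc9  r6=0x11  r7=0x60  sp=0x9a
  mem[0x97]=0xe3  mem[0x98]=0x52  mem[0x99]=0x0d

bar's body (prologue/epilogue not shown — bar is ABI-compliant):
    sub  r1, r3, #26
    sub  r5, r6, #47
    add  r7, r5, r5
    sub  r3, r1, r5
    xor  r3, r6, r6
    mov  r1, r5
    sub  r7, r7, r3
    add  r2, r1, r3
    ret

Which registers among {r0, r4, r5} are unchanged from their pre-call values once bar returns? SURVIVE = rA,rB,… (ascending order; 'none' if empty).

SURVIVE = r0,r4

prologue: push r1 → mem[0x99]=0xbe, sp=0x99
prologue: push r3 → mem[0x98]=0x89, sp=0x98
body[0] sub  r1, r3, #26 → r1=0x6f
body[1] sub  r5, r6, #47 → r5=0xe2
body[2] add  r7, r5, r5 → r7=0xc4
body[3] sub  r3, r1, r5 → r3=0x8d
body[4] xor  r3, r6, r6 → r3=0x00
body[5] mov  r1, r5 → r1=0xe2
body[6] sub  r7, r7, r3 → r7=0xc4
body[7] add  r2, r1, r3 → r2=0xe2
epilogue: pop r3=0x89, sp=0x99
epilogue: pop r1=0xbe, sp=0x9a
r0: caller-saved, written=False
r4: callee-saved, written=False
r5: caller-saved, written=True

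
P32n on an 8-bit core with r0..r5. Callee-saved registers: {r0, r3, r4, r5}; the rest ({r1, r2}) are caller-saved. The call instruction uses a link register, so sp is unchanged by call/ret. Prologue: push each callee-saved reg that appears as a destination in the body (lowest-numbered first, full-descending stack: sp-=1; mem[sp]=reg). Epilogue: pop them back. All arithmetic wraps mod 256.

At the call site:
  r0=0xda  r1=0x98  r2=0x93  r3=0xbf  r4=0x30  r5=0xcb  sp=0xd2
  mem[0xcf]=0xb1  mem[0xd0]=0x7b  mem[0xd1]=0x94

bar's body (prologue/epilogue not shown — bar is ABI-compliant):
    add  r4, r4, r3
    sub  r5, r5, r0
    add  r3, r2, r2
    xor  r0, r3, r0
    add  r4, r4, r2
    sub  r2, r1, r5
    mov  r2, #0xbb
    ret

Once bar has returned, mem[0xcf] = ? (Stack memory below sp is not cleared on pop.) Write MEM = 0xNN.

prologue: push r0 → mem[0xd1]=0xda, sp=0xd1
prologue: push r3 → mem[0xd0]=0xbf, sp=0xd0
prologue: push r4 → mem[0xcf]=0x30, sp=0xcf
prologue: push r5 → mem[0xce]=0xcb, sp=0xce
body[0] add  r4, r4, r3 → r4=0xef
body[1] sub  r5, r5, r0 → r5=0xf1
body[2] add  r3, r2, r2 → r3=0x26
body[3] xor  r0, r3, r0 → r0=0xfc
body[4] add  r4, r4, r2 → r4=0x82
body[5] sub  r2, r1, r5 → r2=0xa7
body[6] mov  r2, #0xbb → r2=0xbb
epilogue: pop r5=0xcb, sp=0xcf
epilogue: pop r4=0x30, sp=0xd0
epilogue: pop r3=0xbf, sp=0xd1
epilogue: pop r0=0xda, sp=0xd2
prologue pushed ['r0', 'r3', 'r4', 'r5'] at ['0xd1', '0xd0', '0xcf', '0xce']

MEM = 0x30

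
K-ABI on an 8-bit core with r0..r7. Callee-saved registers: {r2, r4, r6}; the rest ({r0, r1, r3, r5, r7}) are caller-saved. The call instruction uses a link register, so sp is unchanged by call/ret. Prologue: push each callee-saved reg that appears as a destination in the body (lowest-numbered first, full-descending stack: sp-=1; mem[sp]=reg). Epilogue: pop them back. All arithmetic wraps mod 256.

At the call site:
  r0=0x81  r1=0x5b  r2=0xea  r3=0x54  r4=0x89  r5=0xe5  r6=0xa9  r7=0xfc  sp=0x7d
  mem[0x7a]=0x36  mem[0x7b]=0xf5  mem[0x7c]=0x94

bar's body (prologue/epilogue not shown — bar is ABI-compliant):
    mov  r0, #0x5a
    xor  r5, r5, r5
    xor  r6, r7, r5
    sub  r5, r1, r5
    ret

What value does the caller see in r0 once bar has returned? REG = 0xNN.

REG = 0x5a

prologue: push r6 → mem[0x7c]=0xa9, sp=0x7c
body[0] mov  r0, #0x5a → r0=0x5a
body[1] xor  r5, r5, r5 → r5=0x00
body[2] xor  r6, r7, r5 → r6=0xfc
body[3] sub  r5, r1, r5 → r5=0x5b
epilogue: pop r6=0xa9, sp=0x7d
r0 is caller-saved → body value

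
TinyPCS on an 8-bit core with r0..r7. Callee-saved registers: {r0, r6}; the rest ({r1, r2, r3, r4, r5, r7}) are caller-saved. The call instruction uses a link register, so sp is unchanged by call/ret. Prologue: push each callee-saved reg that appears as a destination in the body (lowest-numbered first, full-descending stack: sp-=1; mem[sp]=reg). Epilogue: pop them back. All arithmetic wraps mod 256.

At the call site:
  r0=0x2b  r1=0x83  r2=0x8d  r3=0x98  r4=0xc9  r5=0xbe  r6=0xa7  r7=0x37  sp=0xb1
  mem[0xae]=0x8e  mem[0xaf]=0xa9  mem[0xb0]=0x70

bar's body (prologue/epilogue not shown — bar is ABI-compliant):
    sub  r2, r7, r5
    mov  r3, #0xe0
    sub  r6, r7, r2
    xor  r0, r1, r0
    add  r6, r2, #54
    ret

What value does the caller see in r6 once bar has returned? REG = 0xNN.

prologue: push r0 → mem[0xb0]=0x2b, sp=0xb0
prologue: push r6 → mem[0xaf]=0xa7, sp=0xaf
body[0] sub  r2, r7, r5 → r2=0x79
body[1] mov  r3, #0xe0 → r3=0xe0
body[2] sub  r6, r7, r2 → r6=0xbe
body[3] xor  r0, r1, r0 → r0=0xa8
body[4] add  r6, r2, #54 → r6=0xaf
epilogue: pop r6=0xa7, sp=0xb0
epilogue: pop r0=0x2b, sp=0xb1
r6 is callee-saved → restored

REG = 0xa7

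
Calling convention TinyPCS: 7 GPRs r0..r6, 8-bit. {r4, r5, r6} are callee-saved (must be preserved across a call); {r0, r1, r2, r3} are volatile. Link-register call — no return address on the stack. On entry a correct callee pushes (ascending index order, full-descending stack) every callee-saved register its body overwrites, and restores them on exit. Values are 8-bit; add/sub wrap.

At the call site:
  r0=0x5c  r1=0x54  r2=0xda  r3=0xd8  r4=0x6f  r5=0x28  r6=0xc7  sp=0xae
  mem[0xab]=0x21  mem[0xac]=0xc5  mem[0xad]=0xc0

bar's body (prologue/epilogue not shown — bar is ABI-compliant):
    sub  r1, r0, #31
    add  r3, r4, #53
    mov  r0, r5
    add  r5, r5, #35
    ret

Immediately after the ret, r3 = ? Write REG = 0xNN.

REG = 0xa4

prologue: push r5 -> mem[0xad]=0x28, sp=0xad
body[0] sub  r1, r0, #31 -> r1=0x3d
body[1] add  r3, r4, #53 -> r3=0xa4
body[2] mov  r0, r5 -> r0=0x28
body[3] add  r5, r5, #35 -> r5=0x4b
epilogue: pop r5=0x28, sp=0xae
r3 is caller-saved -> body value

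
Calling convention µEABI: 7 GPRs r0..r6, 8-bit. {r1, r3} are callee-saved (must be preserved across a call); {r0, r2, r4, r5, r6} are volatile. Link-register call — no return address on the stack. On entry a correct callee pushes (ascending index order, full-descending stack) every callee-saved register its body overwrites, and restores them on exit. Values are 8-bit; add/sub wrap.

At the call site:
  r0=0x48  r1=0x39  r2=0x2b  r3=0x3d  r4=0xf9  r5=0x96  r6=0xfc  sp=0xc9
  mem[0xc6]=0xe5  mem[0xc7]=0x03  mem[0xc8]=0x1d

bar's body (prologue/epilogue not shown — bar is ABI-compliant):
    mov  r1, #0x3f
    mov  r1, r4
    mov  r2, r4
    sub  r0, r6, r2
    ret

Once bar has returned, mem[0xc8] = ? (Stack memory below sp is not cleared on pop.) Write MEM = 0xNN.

prologue: push r1 → mem[0xc8]=0x39, sp=0xc8
body[0] mov  r1, #0x3f → r1=0x3f
body[1] mov  r1, r4 → r1=0xf9
body[2] mov  r2, r4 → r2=0xf9
body[3] sub  r0, r6, r2 → r0=0x03
epilogue: pop r1=0x39, sp=0xc9
prologue pushed ['r1'] at ['0xc8']

MEM = 0x39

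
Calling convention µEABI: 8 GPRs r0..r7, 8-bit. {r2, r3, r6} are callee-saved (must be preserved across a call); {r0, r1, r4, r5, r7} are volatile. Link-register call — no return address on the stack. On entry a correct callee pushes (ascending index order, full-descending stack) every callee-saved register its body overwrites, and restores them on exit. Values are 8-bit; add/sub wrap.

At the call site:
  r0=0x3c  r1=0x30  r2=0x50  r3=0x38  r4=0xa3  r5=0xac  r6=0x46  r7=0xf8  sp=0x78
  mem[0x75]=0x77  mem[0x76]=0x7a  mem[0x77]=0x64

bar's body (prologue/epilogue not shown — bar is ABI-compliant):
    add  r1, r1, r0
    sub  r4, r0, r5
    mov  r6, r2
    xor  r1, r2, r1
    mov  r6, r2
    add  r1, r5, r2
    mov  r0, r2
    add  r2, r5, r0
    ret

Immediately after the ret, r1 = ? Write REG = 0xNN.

REG = 0xfc

prologue: push r2 -> mem[0x77]=0x50, sp=0x77
prologue: push r6 -> mem[0x76]=0x46, sp=0x76
body[0] add  r1, r1, r0 -> r1=0x6c
body[1] sub  r4, r0, r5 -> r4=0x90
body[2] mov  r6, r2 -> r6=0x50
body[3] xor  r1, r2, r1 -> r1=0x3c
body[4] mov  r6, r2 -> r6=0x50
body[5] add  r1, r5, r2 -> r1=0xfc
body[6] mov  r0, r2 -> r0=0x50
body[7] add  r2, r5, r0 -> r2=0xfc
epilogue: pop r6=0x46, sp=0x77
epilogue: pop r2=0x50, sp=0x78
r1 is caller-saved -> body value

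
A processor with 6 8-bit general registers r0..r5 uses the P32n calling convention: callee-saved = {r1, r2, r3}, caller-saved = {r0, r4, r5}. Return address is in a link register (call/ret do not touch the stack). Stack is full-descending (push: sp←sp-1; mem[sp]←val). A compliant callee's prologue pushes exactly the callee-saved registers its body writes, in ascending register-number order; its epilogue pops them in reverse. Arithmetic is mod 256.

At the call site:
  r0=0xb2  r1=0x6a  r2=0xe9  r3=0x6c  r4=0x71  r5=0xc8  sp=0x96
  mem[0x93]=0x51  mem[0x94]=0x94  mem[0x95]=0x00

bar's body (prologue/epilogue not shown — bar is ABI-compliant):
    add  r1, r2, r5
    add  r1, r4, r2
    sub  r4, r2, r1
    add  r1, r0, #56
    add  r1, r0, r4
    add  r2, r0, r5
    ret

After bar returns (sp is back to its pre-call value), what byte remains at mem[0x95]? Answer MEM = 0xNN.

MEM = 0x6a

prologue: push r1 -> mem[0x95]=0x6a, sp=0x95
prologue: push r2 -> mem[0x94]=0xe9, sp=0x94
body[0] add  r1, r2, r5 -> r1=0xb1
body[1] add  r1, r4, r2 -> r1=0x5a
body[2] sub  r4, r2, r1 -> r4=0x8f
body[3] add  r1, r0, #56 -> r1=0xea
body[4] add  r1, r0, r4 -> r1=0x41
body[5] add  r2, r0, r5 -> r2=0x7a
epilogue: pop r2=0xe9, sp=0x95
epilogue: pop r1=0x6a, sp=0x96
prologue pushed ['r1', 'r2'] at ['0x95', '0x94']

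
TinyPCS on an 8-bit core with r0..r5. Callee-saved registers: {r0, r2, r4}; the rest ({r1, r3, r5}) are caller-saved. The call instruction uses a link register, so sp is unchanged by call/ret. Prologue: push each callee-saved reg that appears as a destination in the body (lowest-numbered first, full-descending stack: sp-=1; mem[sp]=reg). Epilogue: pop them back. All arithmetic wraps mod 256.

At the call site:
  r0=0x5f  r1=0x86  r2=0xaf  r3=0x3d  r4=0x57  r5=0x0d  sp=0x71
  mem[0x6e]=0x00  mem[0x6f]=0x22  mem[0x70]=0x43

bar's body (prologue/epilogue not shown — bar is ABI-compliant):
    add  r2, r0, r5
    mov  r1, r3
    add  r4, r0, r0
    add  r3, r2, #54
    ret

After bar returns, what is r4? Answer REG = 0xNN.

prologue: push r2 → mem[0x70]=0xaf, sp=0x70
prologue: push r4 → mem[0x6f]=0x57, sp=0x6f
body[0] add  r2, r0, r5 → r2=0x6c
body[1] mov  r1, r3 → r1=0x3d
body[2] add  r4, r0, r0 → r4=0xbe
body[3] add  r3, r2, #54 → r3=0xa2
epilogue: pop r4=0x57, sp=0x70
epilogue: pop r2=0xaf, sp=0x71
r4 is callee-saved → restored

REG = 0x57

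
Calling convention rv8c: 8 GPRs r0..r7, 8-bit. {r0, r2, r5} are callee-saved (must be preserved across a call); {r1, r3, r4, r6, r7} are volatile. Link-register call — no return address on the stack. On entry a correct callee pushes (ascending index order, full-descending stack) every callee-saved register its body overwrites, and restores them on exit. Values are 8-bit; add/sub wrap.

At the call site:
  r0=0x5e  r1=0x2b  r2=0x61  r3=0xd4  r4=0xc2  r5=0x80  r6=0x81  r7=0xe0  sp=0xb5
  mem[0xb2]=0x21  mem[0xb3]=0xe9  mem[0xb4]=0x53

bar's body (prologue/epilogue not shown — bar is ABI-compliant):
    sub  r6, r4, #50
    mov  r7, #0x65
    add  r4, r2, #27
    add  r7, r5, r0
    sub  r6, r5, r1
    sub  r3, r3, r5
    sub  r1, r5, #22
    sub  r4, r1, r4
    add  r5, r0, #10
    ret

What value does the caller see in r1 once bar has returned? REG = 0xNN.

REG = 0x6a

prologue: push r5 → mem[0xb4]=0x80, sp=0xb4
body[0] sub  r6, r4, #50 → r6=0x90
body[1] mov  r7, #0x65 → r7=0x65
body[2] add  r4, r2, #27 → r4=0x7c
body[3] add  r7, r5, r0 → r7=0xde
body[4] sub  r6, r5, r1 → r6=0x55
body[5] sub  r3, r3, r5 → r3=0x54
body[6] sub  r1, r5, #22 → r1=0x6a
body[7] sub  r4, r1, r4 → r4=0xee
body[8] add  r5, r0, #10 → r5=0x68
epilogue: pop r5=0x80, sp=0xb5
r1 is caller-saved → body value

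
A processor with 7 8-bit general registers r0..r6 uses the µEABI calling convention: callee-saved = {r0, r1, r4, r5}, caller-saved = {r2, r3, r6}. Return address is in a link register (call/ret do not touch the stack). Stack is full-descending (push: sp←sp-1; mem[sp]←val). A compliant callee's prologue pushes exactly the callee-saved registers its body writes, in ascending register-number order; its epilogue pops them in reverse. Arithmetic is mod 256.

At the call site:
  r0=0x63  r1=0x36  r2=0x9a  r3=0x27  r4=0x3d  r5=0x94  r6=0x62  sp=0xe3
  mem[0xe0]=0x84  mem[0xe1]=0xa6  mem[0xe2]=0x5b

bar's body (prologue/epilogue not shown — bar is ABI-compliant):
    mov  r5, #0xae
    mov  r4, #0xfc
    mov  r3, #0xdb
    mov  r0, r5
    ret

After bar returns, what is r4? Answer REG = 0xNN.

REG = 0x3d

prologue: push r0 → mem[0xe2]=0x63, sp=0xe2
prologue: push r4 → mem[0xe1]=0x3d, sp=0xe1
prologue: push r5 → mem[0xe0]=0x94, sp=0xe0
body[0] mov  r5, #0xae → r5=0xae
body[1] mov  r4, #0xfc → r4=0xfc
body[2] mov  r3, #0xdb → r3=0xdb
body[3] mov  r0, r5 → r0=0xae
epilogue: pop r5=0x94, sp=0xe1
epilogue: pop r4=0x3d, sp=0xe2
epilogue: pop r0=0x63, sp=0xe3
r4 is callee-saved → restored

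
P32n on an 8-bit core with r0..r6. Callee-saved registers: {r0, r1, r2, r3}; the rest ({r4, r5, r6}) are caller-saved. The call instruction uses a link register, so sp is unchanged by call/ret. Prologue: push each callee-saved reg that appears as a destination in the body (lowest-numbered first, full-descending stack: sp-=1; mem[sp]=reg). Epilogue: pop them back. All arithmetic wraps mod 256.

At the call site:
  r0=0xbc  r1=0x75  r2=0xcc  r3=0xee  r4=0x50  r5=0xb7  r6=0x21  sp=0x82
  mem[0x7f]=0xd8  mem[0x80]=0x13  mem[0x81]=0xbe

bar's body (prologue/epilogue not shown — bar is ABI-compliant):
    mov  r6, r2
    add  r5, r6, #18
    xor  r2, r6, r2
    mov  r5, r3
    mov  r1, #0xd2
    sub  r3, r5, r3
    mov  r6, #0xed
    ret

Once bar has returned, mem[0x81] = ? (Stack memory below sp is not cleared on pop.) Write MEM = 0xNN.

prologue: push r1 → mem[0x81]=0x75, sp=0x81
prologue: push r2 → mem[0x80]=0xcc, sp=0x80
prologue: push r3 → mem[0x7f]=0xee, sp=0x7f
body[0] mov  r6, r2 → r6=0xcc
body[1] add  r5, r6, #18 → r5=0xde
body[2] xor  r2, r6, r2 → r2=0x00
body[3] mov  r5, r3 → r5=0xee
body[4] mov  r1, #0xd2 → r1=0xd2
body[5] sub  r3, r5, r3 → r3=0x00
body[6] mov  r6, #0xed → r6=0xed
epilogue: pop r3=0xee, sp=0x80
epilogue: pop r2=0xcc, sp=0x81
epilogue: pop r1=0x75, sp=0x82
prologue pushed ['r1', 'r2', 'r3'] at ['0x81', '0x80', '0x7f']

MEM = 0x75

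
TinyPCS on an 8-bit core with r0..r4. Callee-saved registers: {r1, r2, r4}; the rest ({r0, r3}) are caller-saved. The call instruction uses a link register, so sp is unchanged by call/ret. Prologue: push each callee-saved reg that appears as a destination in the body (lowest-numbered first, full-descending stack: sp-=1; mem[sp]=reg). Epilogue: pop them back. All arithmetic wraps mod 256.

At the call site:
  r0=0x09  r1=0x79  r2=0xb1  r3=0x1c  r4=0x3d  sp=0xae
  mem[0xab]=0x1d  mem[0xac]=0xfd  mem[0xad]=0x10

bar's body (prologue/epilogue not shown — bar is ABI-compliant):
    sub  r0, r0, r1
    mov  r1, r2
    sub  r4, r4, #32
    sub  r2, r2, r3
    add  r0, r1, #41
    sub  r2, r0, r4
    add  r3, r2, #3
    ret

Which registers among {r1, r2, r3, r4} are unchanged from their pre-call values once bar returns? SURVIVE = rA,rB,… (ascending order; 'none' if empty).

SURVIVE = r1,r2,r4

prologue: push r1 → mem[0xad]=0x79, sp=0xad
prologue: push r2 → mem[0xac]=0xb1, sp=0xac
prologue: push r4 → mem[0xab]=0x3d, sp=0xab
body[0] sub  r0, r0, r1 → r0=0x90
body[1] mov  r1, r2 → r1=0xb1
body[2] sub  r4, r4, #32 → r4=0x1d
body[3] sub  r2, r2, r3 → r2=0x95
body[4] add  r0, r1, #41 → r0=0xda
body[5] sub  r2, r0, r4 → r2=0xbd
body[6] add  r3, r2, #3 → r3=0xc0
epilogue: pop r4=0x3d, sp=0xac
epilogue: pop r2=0xb1, sp=0xad
epilogue: pop r1=0x79, sp=0xae
r1: callee-saved, written=True
r2: callee-saved, written=True
r3: caller-saved, written=True
r4: callee-saved, written=True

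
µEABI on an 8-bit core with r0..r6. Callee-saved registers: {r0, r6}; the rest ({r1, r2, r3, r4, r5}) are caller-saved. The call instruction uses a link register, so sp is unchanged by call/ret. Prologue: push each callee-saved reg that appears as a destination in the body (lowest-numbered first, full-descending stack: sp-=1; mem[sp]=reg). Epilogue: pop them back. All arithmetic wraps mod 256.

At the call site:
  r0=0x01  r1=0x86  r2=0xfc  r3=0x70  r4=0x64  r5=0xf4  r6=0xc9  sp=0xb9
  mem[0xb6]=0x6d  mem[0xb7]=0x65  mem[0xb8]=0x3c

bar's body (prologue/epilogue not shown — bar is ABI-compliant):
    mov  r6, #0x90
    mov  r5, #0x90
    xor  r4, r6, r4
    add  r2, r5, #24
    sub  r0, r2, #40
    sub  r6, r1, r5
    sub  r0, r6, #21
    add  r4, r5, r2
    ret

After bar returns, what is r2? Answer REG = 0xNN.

REG = 0xa8

prologue: push r0 → mem[0xb8]=0x01, sp=0xb8
prologue: push r6 → mem[0xb7]=0xc9, sp=0xb7
body[0] mov  r6, #0x90 → r6=0x90
body[1] mov  r5, #0x90 → r5=0x90
body[2] xor  r4, r6, r4 → r4=0xf4
body[3] add  r2, r5, #24 → r2=0xa8
body[4] sub  r0, r2, #40 → r0=0x80
body[5] sub  r6, r1, r5 → r6=0xf6
body[6] sub  r0, r6, #21 → r0=0xe1
body[7] add  r4, r5, r2 → r4=0x38
epilogue: pop r6=0xc9, sp=0xb8
epilogue: pop r0=0x01, sp=0xb9
r2 is caller-saved → body value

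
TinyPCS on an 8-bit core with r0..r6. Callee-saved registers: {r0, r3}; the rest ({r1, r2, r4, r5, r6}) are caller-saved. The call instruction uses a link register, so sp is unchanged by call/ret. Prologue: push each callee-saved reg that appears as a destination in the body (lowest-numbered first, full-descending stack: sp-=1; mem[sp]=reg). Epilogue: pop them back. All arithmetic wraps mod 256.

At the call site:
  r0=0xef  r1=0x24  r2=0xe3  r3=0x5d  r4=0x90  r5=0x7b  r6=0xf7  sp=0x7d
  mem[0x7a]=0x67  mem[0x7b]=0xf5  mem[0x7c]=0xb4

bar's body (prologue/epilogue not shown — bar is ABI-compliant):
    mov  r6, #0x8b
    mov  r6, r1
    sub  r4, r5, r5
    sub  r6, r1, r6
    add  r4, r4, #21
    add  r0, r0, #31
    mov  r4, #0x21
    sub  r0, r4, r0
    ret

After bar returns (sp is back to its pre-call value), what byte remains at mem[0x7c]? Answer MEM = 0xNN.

prologue: push r0 → mem[0x7c]=0xef, sp=0x7c
body[0] mov  r6, #0x8b → r6=0x8b
body[1] mov  r6, r1 → r6=0x24
body[2] sub  r4, r5, r5 → r4=0x00
body[3] sub  r6, r1, r6 → r6=0x00
body[4] add  r4, r4, #21 → r4=0x15
body[5] add  r0, r0, #31 → r0=0x0e
body[6] mov  r4, #0x21 → r4=0x21
body[7] sub  r0, r4, r0 → r0=0x13
epilogue: pop r0=0xef, sp=0x7d
prologue pushed ['r0'] at ['0x7c']

MEM = 0xef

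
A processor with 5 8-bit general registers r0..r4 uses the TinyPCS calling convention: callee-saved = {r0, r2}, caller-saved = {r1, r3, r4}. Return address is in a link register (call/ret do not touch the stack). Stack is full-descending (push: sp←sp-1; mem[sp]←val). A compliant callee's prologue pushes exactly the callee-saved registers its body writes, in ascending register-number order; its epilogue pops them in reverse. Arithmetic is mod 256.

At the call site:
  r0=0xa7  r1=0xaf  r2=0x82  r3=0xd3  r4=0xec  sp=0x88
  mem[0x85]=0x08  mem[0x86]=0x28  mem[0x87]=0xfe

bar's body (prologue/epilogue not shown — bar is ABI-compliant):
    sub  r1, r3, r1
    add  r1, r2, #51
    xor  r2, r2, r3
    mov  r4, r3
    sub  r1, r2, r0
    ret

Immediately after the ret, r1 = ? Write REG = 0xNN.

REG = 0xaa

prologue: push r2 → mem[0x87]=0x82, sp=0x87
body[0] sub  r1, r3, r1 → r1=0x24
body[1] add  r1, r2, #51 → r1=0xb5
body[2] xor  r2, r2, r3 → r2=0x51
body[3] mov  r4, r3 → r4=0xd3
body[4] sub  r1, r2, r0 → r1=0xaa
epilogue: pop r2=0x82, sp=0x88
r1 is caller-saved → body value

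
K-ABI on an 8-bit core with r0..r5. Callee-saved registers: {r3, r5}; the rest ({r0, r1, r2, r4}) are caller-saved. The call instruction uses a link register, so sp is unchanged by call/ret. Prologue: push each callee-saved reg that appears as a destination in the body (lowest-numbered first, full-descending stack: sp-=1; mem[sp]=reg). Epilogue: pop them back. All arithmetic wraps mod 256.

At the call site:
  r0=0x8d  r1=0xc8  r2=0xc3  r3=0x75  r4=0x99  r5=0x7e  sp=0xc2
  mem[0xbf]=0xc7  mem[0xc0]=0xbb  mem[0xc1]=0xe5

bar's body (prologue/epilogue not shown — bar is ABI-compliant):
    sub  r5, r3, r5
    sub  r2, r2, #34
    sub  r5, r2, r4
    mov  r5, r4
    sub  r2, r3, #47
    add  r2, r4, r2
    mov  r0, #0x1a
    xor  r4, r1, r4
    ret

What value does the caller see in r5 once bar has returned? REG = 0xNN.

REG = 0x7e

prologue: push r5 → mem[0xc1]=0x7e, sp=0xc1
body[0] sub  r5, r3, r5 → r5=0xf7
body[1] sub  r2, r2, #34 → r2=0xa1
body[2] sub  r5, r2, r4 → r5=0x08
body[3] mov  r5, r4 → r5=0x99
body[4] sub  r2, r3, #47 → r2=0x46
body[5] add  r2, r4, r2 → r2=0xdf
body[6] mov  r0, #0x1a → r0=0x1a
body[7] xor  r4, r1, r4 → r4=0x51
epilogue: pop r5=0x7e, sp=0xc2
r5 is callee-saved → restored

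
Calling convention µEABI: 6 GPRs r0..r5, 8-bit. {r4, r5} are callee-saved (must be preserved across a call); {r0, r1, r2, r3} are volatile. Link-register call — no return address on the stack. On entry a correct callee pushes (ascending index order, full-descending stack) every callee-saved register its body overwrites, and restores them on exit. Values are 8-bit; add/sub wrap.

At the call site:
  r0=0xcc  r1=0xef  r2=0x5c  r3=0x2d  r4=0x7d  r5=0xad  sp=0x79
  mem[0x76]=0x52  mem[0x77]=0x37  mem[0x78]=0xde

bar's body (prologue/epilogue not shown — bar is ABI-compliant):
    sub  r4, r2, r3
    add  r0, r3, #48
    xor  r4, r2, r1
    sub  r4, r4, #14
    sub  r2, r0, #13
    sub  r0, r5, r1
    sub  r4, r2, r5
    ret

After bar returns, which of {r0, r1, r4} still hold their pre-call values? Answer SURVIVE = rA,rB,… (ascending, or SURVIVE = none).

prologue: push r4 -> mem[0x78]=0x7d, sp=0x78
body[0] sub  r4, r2, r3 -> r4=0x2f
body[1] add  r0, r3, #48 -> r0=0x5d
body[2] xor  r4, r2, r1 -> r4=0xb3
body[3] sub  r4, r4, #14 -> r4=0xa5
body[4] sub  r2, r0, #13 -> r2=0x50
body[5] sub  r0, r5, r1 -> r0=0xbe
body[6] sub  r4, r2, r5 -> r4=0xa3
epilogue: pop r4=0x7d, sp=0x79
r0: caller-saved, written=True
r1: caller-saved, written=False
r4: callee-saved, written=True

SURVIVE = r1,r4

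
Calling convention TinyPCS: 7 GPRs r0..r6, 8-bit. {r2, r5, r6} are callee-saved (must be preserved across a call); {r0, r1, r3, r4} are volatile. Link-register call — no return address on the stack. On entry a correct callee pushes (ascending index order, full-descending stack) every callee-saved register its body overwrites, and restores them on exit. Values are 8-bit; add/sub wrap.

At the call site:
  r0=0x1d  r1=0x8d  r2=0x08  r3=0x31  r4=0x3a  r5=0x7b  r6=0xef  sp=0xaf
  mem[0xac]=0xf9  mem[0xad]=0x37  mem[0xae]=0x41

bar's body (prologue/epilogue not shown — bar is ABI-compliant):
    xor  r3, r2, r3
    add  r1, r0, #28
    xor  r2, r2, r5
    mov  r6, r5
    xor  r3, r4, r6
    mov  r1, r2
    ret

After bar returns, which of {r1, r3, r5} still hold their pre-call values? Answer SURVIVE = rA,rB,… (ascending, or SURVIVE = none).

SURVIVE = r5

prologue: push r2 -> mem[0xae]=0x08, sp=0xae
prologue: push r6 -> mem[0xad]=0xef, sp=0xad
body[0] xor  r3, r2, r3 -> r3=0x39
body[1] add  r1, r0, #28 -> r1=0x39
body[2] xor  r2, r2, r5 -> r2=0x73
body[3] mov  r6, r5 -> r6=0x7b
body[4] xor  r3, r4, r6 -> r3=0x41
body[5] mov  r1, r2 -> r1=0x73
epilogue: pop r6=0xef, sp=0xae
epilogue: pop r2=0x08, sp=0xaf
r1: caller-saved, written=True
r3: caller-saved, written=True
r5: callee-saved, written=False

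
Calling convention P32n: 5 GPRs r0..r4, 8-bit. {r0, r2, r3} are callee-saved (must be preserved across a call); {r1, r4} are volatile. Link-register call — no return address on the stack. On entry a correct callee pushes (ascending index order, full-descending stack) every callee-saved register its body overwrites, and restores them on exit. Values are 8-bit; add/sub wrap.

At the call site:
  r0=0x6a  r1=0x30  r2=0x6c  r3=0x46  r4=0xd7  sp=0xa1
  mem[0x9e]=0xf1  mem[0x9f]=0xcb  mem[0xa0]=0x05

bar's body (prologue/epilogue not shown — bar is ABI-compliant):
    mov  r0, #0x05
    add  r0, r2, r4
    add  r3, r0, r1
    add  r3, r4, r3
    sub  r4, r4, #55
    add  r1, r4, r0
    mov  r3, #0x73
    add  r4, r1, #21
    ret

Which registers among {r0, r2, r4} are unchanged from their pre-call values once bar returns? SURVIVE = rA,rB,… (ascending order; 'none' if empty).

prologue: push r0 -> mem[0xa0]=0x6a, sp=0xa0
prologue: push r3 -> mem[0x9f]=0x46, sp=0x9f
body[0] mov  r0, #0x05 -> r0=0x05
body[1] add  r0, r2, r4 -> r0=0x43
body[2] add  r3, r0, r1 -> r3=0x73
body[3] add  r3, r4, r3 -> r3=0x4a
body[4] sub  r4, r4, #55 -> r4=0xa0
body[5] add  r1, r4, r0 -> r1=0xe3
body[6] mov  r3, #0x73 -> r3=0x73
body[7] add  r4, r1, #21 -> r4=0xf8
epilogue: pop r3=0x46, sp=0xa0
epilogue: pop r0=0x6a, sp=0xa1
r0: callee-saved, written=True
r2: callee-saved, written=False
r4: caller-saved, written=True

SURVIVE = r0,r2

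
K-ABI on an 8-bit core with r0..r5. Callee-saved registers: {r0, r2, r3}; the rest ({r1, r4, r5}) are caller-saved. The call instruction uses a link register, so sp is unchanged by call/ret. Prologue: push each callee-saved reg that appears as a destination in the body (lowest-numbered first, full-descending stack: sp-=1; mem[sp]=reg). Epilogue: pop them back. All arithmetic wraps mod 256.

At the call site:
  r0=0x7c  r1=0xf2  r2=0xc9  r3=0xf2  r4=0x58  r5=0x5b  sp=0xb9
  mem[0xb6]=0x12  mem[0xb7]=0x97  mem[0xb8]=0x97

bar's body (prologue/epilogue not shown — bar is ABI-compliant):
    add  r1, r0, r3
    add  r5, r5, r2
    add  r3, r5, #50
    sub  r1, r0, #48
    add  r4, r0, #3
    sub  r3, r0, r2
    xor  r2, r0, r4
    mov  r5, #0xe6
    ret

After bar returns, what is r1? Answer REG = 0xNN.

REG = 0x4c

prologue: push r2 -> mem[0xb8]=0xc9, sp=0xb8
prologue: push r3 -> mem[0xb7]=0xf2, sp=0xb7
body[0] add  r1, r0, r3 -> r1=0x6e
body[1] add  r5, r5, r2 -> r5=0x24
body[2] add  r3, r5, #50 -> r3=0x56
body[3] sub  r1, r0, #48 -> r1=0x4c
body[4] add  r4, r0, #3 -> r4=0x7f
body[5] sub  r3, r0, r2 -> r3=0xb3
body[6] xor  r2, r0, r4 -> r2=0x03
body[7] mov  r5, #0xe6 -> r5=0xe6
epilogue: pop r3=0xf2, sp=0xb8
epilogue: pop r2=0xc9, sp=0xb9
r1 is caller-saved -> body value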